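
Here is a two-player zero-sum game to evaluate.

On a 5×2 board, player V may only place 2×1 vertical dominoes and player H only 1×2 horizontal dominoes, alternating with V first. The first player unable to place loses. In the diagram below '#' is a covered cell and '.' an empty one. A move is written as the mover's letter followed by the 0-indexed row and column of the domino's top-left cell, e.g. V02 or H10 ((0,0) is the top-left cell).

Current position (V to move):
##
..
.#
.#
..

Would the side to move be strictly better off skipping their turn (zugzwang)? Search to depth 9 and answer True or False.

zugzwang(##/../.#/.#/.., V) = True

p1 V@[##/../.#/.#/..]: V10[##/#./##/.#/..]-1* V20[##/../##/##/..]-1 V30[##/../.#/##/#.]-1
p2 H@[##/#./##/.#/..]: H40[##/#./##/.#/##]+1*
p3 V@[##/#./##/.#/##] terminal -1; root [##/../.#/.#/..] d9
suppose V passes — search the same position with H to move:
pass> p1 H@[##/../.#/.#/..]: H10[##/##/.#/.#/..]-1* H40[##/../.#/.#/##]-1
pass> p2 V@[##/##/.#/.#/..]: V20[##/##/##/##/..]-1 V30[##/##/.#/##/#.]+1*
pass> p3 H@[##/##/.#/##/#.] terminal -1; root [##/../.#/.#/..] d9
for V: play -1, pass +1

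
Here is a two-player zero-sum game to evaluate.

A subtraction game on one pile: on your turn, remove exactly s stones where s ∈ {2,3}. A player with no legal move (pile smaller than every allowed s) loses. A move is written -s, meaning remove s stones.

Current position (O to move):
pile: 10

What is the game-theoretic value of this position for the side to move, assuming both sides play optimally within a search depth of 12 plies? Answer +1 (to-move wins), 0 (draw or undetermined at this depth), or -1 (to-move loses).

value(10, O) = -1

ply 1, O at 10 | -2=-1→8*; -3=-1→7
ply 2, X at 8 | -2=+1→6*; -3=+1→5
ply 3, O at 6 | -2=-1→4*; -3=-1→3
ply 4, X at 4 | -2=-1→2; -3=+1→1*
ply 5: 1 is terminal -1 (O); from 10 depth 12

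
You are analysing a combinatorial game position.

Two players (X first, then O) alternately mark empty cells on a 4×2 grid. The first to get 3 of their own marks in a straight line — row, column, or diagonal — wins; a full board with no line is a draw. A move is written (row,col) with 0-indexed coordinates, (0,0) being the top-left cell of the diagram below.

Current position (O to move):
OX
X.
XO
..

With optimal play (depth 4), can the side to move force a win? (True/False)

ply 1, O at OX/X./XO/.. | (1,1)=-1→OX/XO/XO/..; (3,0)=+0→OX/X./XO/O.*; (3,1)=-1→OX/X./XO/.O
ply 2, X at OX/X./XO/O. | (1,1)=+0→OX/XX/XO/O.*; (3,1)=+0→OX/X./XO/OX
ply 3, O at OX/XX/XO/O. | (3,1)=+0→OX/XX/XO/OO*
ply 4: OX/XX/XO/OO is terminal +0 (X); from OX/X./XO/.. depth 4

O winning at [OX/X./XO/..]: False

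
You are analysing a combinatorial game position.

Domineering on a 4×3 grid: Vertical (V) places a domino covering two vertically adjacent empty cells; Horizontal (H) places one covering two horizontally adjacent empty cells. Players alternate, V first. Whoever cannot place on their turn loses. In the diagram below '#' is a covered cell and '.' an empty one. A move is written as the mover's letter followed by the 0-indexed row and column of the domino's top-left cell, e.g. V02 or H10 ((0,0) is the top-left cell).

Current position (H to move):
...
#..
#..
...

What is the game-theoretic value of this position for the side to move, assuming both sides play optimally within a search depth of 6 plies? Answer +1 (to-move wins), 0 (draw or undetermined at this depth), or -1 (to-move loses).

p1 H@[.../#../#../...]: H00[##./#../#../...]-1* H01[.##/#../#../...]-1 H11[.../###/#../...]-1 H21[.../#../###/...]-1 H30[.../#../#../##.]-1 H31[.../#../#../.##]-1
p2 V@[##./#../#../...]: V02[###/#.#/#../...]-1 V11[##./##./##./...]+1* V12[##./#.#/#.#/...]+1 V21[##./#../##./.#.]+1 V22[##./#../#.#/..#]+1
p3 H@[##./##./##./...]: H30[##./##./##./##.]-1* H31[##./##./##./.##]-1
p4 V@[##./##./##./##.]: V02[###/###/##./##.]+1* V12[##./###/###/##.]+1 V22[##./##./###/###]+1
p5 H@[###/###/##./##.] terminal -1; root [.../#../#../...] d6

value(.../#../#../..., H) = -1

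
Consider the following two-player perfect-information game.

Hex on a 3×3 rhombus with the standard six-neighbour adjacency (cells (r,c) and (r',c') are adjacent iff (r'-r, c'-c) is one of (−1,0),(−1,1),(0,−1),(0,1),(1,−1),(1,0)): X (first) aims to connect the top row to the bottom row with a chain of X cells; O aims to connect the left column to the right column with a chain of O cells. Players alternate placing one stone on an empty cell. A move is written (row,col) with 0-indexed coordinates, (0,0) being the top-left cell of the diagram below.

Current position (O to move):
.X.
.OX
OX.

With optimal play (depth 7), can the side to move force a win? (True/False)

O winning at [.X./.OX/OX.]: True

[.X./.OX/OX.] O move#1: (0,0):-1/OX./.OX/OX., (0,2):+1/.XO/.OX/OX.*, (1,0):-1/.X./OOX/OX., (2,2):-1/.X./.OX/OXO
[.XO/.OX/OX.] end (terminal -1, X#2); searched .X./.OX/OX. to 7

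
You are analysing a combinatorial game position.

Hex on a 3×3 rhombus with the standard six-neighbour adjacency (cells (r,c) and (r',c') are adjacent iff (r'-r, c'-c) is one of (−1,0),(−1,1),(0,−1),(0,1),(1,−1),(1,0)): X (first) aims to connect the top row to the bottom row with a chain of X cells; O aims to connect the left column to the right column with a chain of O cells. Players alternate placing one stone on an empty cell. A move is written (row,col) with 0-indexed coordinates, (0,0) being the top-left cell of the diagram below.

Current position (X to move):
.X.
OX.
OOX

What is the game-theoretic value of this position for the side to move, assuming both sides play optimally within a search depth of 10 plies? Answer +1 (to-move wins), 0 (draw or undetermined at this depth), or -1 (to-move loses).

value(.X./OX./OOX, X) = +1

[.X./OX./OOX] X move#1: (0,0):-1/XX./OX./OOX, (0,2):-1/.XX/OX./OOX, (1,2):+1/.X./OXX/OOX*
[.X./OXX/OOX] end (terminal -1, O#2); searched .X./OX./OOX to 10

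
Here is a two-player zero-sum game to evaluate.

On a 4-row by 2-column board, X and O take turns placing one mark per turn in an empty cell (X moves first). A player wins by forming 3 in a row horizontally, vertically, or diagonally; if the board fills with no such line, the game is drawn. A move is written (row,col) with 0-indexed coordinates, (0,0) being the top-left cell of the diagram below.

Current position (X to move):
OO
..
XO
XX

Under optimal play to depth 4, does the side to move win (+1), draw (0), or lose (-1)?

p1 X@[OO/../XO/XX]: (1,0)[OO/X./XO/XX]+1* (1,1)[OO/.X/XO/XX]+0
p2 O@[OO/X./XO/XX] terminal -1; root [OO/../XO/XX] d4

value(OO/../XO/XX, X) = +1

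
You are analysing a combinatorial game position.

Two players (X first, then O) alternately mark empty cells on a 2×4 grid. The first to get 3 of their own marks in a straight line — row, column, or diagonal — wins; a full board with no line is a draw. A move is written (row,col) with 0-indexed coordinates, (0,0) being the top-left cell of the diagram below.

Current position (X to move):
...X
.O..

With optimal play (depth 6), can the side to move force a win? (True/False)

X winning at [...X/.O..]: False

[...X/.O..] X move#1: (0,0):-1/X..X/.O.., (0,1):+0/.X.X/.O..*, (0,2):+0/..XX/.O.., (1,0):+0/...X/XO.., (1,2):+0/...X/.OX., (1,3):+0/...X/.O.X
[.X.X/.O..] O move#2: (0,0):-1/OX.X/.O.., (0,2):+0/.XOX/.O..*, (1,0):-1/.X.X/OO.., (1,2):-1/.X.X/.OO., (1,3):-1/.X.X/.O.O
[.XOX/.O..] X move#3: (0,0):-1/XXOX/.O.., (1,0):+0/.XOX/XO..*, (1,2):+0/.XOX/.OX., (1,3):+0/.XOX/.O.X
[.XOX/XO..] O move#4: (0,0):+0/OXOX/XO..*, (1,2):+0/.XOX/XOO., (1,3):+0/.XOX/XO.O
[OXOX/XO..] X move#5: (1,2):+0/OXOX/XOX.*, (1,3):+0/OXOX/XO.X
[OXOX/XOX.] O move#6: (1,3):+0/OXOX/XOXO*
[OXOX/XOXO] end (terminal +0, X#7); searched ...X/.O.. to 6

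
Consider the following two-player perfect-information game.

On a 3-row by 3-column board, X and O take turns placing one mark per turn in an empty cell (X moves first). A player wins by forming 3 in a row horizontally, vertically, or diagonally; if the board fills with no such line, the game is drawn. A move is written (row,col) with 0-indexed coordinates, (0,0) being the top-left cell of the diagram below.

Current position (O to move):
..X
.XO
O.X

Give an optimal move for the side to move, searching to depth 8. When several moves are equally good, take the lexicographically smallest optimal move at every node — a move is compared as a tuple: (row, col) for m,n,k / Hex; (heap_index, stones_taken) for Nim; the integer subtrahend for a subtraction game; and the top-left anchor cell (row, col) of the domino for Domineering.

O's best at [..X/.XO/O.X]: (0,0)

p1 O@[..X/.XO/O.X]: (0,0)[O.X/.XO/O.X]+0* (0,1)[.OX/.XO/O.X]-1 (1,0)[..X/OXO/O.X]-1 (2,1)[..X/.XO/OOX]-1
p2 X@[O.X/.XO/O.X]: (0,1)[OXX/.XO/O.X]-1 (1,0)[O.X/XXO/O.X]+0* (2,1)[O.X/.XO/OXX]-1
p3 O@[O.X/XXO/O.X]: (0,1)[OOX/XXO/O.X]+0* (2,1)[O.X/XXO/OOX]+0
p4 X@[OOX/XXO/O.X]: (2,1)[OOX/XXO/OXX]+0*
p5 O@[OOX/XXO/OXX] terminal +0; root [..X/.XO/O.X] d8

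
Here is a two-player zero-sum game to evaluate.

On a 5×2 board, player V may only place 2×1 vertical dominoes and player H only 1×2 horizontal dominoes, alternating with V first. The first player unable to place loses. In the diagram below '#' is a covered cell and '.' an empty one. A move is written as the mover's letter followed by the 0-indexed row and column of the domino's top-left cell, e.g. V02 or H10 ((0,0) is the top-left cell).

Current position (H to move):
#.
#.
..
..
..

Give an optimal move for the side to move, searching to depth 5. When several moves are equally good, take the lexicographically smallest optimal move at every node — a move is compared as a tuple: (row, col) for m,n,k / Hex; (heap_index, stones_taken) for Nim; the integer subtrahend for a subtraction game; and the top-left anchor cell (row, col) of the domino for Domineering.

[#./#./../../..] H move#1: H20:-1/#./#./##/../.., H30:+1/#./#./../##/..*, H40:-1/#./#./../../##
[#./#./../##/..] V move#2: V01:-1/##/##/../##/..*, V11:-1/#./##/.#/##/..
[##/##/../##/..] H move#3: H20:+1/##/##/##/##/..*, H40:+1/##/##/../##/##
[##/##/##/##/..] end (terminal -1, V#4); searched #./#./../../.. to 5

H's best at [#./#./../../..]: H30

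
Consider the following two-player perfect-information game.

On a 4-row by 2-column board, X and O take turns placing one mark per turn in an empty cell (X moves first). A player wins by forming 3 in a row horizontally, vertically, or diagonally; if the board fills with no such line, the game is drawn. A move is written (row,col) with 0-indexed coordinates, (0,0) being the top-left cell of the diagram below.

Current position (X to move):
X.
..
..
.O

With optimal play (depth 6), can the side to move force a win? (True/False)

X winning at [X./../../.O]: False

p1 X@[X./../../.O]: (0,1)[XX/../../.O]+0* (1,0)[X./X./../.O]+0 (1,1)[X./.X/../.O]+0 (2,0)[X./../X./.O]+0 (2,1)[X./../.X/.O]+0 (3,0)[X./../../XO]+0
p2 O@[XX/../../.O]: (1,0)[XX/O./../.O]+0* (1,1)[XX/.O/../.O]+0 (2,0)[XX/../O./.O]+0 (2,1)[XX/../.O/.O]+0 (3,0)[XX/../../OO]+0
p3 X@[XX/O./../.O]: (1,1)[XX/OX/../.O]+0* (2,0)[XX/O./X./.O]+0 (2,1)[XX/O./.X/.O]+0 (3,0)[XX/O./../XO]+0
p4 O@[XX/OX/../.O]: (2,0)[XX/OX/O./.O]-1 (2,1)[XX/OX/.O/.O]+0* (3,0)[XX/OX/../OO]-1
p5 X@[XX/OX/.O/.O]: (2,0)[XX/OX/XO/.O]+0* (3,0)[XX/OX/.O/XO]+0
p6 O@[XX/OX/XO/.O]: (3,0)[XX/OX/XO/OO]+0*
p7 X@[XX/OX/XO/OO] terminal +0; root [X./../../.O] d6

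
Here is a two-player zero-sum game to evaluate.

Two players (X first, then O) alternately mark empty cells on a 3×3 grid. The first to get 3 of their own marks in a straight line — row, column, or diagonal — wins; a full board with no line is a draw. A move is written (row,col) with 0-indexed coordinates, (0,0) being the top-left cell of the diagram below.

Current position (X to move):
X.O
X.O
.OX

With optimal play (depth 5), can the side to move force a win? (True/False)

p1 X@[X.O/X.O/.OX]: (0,1)[XXO/X.O/.OX]+1* (1,1)[X.O/XXO/.OX]+1 (2,0)[X.O/X.O/XOX]+1
p2 O@[XXO/X.O/.OX]: (1,1)[XXO/XOO/.OX]-1* (2,0)[XXO/X.O/OOX]-1
p3 X@[XXO/XOO/.OX]: (2,0)[XXO/XOO/XOX]+1*
p4 O@[XXO/XOO/XOX] terminal -1; root [X.O/X.O/.OX] d5

X winning at [X.O/X.O/.OX]: True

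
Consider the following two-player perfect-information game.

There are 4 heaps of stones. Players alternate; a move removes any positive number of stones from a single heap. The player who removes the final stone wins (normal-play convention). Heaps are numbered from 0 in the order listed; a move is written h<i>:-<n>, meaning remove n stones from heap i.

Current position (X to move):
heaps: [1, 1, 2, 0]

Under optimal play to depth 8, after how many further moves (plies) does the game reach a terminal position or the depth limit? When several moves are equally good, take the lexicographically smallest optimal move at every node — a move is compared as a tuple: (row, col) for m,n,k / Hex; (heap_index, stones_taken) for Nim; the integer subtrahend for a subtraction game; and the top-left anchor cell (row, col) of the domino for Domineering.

[(1,1,2,0)] X move#1: h0:-1:-1/(0,1,2,0), h1:-1:-1/(1,0,2,0), h2:-1:-1/(1,1,1,0), h2:-2:+1/(1,1,0,0)*
[(1,1,0,0)] O move#2: h0:-1:-1/(0,1,0,0)*, h1:-1:-1/(1,0,0,0)
[(0,1,0,0)] X move#3: h1:-1:+1/(0,0,0,0)*
[(0,0,0,0)] end (terminal -1, O#4); searched (1,1,2,0) to 8

PV length from [(1,1,2,0)]: 3 plies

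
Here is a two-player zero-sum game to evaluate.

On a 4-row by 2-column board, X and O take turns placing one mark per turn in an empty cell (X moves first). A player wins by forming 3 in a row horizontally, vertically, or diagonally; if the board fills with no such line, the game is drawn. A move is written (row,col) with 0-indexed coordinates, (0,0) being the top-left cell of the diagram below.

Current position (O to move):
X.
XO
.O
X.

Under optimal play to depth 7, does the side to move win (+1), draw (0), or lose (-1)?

p1 O@[X./XO/.O/X.]: (0,1)[XO/XO/.O/X.]+1* (2,0)[X./XO/OO/X.]+1 (3,1)[X./XO/.O/XO]+1
p2 X@[XO/XO/.O/X.] terminal -1; root [X./XO/.O/X.] d7

value(X./XO/.O/X., O) = +1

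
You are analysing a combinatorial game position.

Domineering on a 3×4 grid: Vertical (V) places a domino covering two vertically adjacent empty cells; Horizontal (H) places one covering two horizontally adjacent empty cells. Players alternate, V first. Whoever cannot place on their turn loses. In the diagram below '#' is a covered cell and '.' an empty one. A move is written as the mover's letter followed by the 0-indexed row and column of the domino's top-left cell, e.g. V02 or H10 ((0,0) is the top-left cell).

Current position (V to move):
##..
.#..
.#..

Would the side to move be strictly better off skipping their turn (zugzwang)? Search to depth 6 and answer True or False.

[##../.#../.#..] V move#1: V02:+1/###./.##./.#..*, V03:+1/##.#/.#.#/.#.., V10:-1/##../##../##.., V12:+1/##../.##./.##., V13:+1/##../.#.#/.#.#
[###./.##./.#..] H move#2: H22:-1/###./.##./.###*
[###./.##./.###] V move#3: V03:+1/####/.###/.###*, V10:+1/###./###./####
[####/.###/.###] end (terminal -1, H#4); searched ##../.#../.#.. to 6
suppose V passes — search the same position with H to move:
pass> [##../.#../.#..] H move#1: H02:-1/####/.#../.#.., H12:+1/##../.###/.#..*, H22:-1/##../.#../.###
pass> [##../.###/.#..] V move#2: V10:-1/##../####/##..*
pass> [##../####/##..] H move#3: H02:+1/####/####/##..*, H22:+1/##../####/####
pass> [####/####/##..] end (terminal -1, V#4); searched ##../.#../.#.. to 6
for V: play +1, pass -1

zugzwang(##../.#../.#.., V) = False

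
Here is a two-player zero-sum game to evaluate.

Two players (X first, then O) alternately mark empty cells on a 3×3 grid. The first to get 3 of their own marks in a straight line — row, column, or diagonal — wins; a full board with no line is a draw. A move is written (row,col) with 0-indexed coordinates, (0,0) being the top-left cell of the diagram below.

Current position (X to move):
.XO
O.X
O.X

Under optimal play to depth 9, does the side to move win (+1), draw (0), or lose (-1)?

value(.XO/O.X/O.X, X) = -1

[.XO/O.X/O.X] X move#1: (0,0):-1/XXO/O.X/O.X*, (1,1):-1/.XO/OXX/O.X, (2,1):-1/.XO/O.X/OXX
[XXO/O.X/O.X] O move#2: (1,1):+1/XXO/OOX/O.X*, (2,1):-1/XXO/O.X/OOX
[XXO/OOX/O.X] end (terminal -1, X#3); searched .XO/O.X/O.X to 9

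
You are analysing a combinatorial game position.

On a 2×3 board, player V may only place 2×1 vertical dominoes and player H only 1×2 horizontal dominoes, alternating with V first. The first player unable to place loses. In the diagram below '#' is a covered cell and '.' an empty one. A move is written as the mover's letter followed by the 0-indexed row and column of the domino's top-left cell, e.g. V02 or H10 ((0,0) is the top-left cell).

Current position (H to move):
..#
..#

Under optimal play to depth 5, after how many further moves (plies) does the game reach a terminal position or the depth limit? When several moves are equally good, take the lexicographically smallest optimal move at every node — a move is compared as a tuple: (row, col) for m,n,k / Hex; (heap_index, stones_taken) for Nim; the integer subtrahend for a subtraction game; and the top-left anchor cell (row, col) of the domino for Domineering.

PV length from [..#/..#]: 1 ply

p1 H@[..#/..#]: H00[###/..#]+1* H10[..#/###]+1
p2 V@[###/..#] terminal -1; root [..#/..#] d5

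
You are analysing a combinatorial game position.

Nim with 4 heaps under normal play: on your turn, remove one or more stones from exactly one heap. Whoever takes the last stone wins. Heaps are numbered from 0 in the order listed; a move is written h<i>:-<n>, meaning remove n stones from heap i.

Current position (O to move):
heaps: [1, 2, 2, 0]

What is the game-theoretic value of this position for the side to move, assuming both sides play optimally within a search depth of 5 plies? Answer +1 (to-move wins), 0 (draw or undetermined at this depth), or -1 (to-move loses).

value((1,2,2,0), O) = +1

p1 O@[(1,2,2,0)]: h0:-1[(0,2,2,0)]+1* h1:-1[(1,1,2,0)]-1 h1:-2[(1,0,2,0)]-1 h2:-1[(1,2,1,0)]-1 h2:-2[(1,2,0,0)]-1
p2 X@[(0,2,2,0)]: h1:-1[(0,1,2,0)]-1* h1:-2[(0,0,2,0)]-1 h2:-1[(0,2,1,0)]-1 h2:-2[(0,2,0,0)]-1
p3 O@[(0,1,2,0)]: h1:-1[(0,0,2,0)]-1 h2:-1[(0,1,1,0)]+1* h2:-2[(0,1,0,0)]-1
p4 X@[(0,1,1,0)]: h1:-1[(0,0,1,0)]-1* h2:-1[(0,1,0,0)]-1
p5 O@[(0,0,1,0)]: h2:-1[(0,0,0,0)]+1*
p6 X@[(0,0,0,0)] terminal -1; root [(1,2,2,0)] d5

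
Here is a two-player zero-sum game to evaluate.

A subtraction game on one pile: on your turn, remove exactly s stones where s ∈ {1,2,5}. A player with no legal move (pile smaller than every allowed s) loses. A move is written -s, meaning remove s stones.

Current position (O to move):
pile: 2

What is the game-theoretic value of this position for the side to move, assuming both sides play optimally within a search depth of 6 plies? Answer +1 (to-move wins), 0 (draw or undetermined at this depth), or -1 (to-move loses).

ply 1, O at 2 | -1=-1→1; -2=+1→0*
ply 2: 0 is terminal -1 (X); from 2 depth 6

value(2, O) = +1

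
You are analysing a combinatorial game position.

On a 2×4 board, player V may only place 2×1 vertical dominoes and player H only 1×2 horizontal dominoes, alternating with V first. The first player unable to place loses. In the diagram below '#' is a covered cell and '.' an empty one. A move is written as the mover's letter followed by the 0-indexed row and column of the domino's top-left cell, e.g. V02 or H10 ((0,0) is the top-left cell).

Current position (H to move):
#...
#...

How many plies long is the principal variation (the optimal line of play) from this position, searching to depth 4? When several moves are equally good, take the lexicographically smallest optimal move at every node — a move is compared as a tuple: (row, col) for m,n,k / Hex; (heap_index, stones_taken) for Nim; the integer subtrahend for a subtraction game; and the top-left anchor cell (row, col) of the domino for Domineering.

PV length from [#.../#...]: 3 plies

[#.../#...] H move#1: H01:+1/###./#...*, H02:+1/#.##/#..., H11:+1/#.../###., H12:+1/#.../#.##
[###./#...] V move#2: V03:-1/####/#..#*
[####/#..#] H move#3: H11:+1/####/####*
[####/####] end (terminal -1, V#4); searched #.../#... to 4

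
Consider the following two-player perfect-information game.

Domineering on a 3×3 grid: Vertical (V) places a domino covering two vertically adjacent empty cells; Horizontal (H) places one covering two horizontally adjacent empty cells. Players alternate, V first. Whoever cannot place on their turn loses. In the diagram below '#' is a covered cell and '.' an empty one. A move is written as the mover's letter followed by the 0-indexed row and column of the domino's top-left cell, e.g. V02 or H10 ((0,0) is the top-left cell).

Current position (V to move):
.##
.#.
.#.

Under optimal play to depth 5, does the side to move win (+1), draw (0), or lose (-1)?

value(.##/.#./.#., V) = +1

p1 V@[.##/.#./.#.]: V00[###/##./.#.]+1* V10[.##/##./##.]+1 V12[.##/.##/.##]+1
p2 H@[###/##./.#.] terminal -1; root [.##/.#./.#.] d5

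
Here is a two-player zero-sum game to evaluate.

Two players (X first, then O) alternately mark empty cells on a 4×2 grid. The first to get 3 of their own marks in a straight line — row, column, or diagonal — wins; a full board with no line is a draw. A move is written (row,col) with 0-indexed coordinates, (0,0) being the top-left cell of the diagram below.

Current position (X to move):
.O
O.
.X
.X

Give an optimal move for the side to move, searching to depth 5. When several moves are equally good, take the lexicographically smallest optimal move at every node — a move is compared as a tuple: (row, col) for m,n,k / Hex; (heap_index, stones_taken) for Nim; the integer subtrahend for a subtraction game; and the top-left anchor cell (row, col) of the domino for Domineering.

X's best at [.O/O./.X/.X]: (1,1)

[.O/O./.X/.X] X move#1: (0,0):+0/XO/O./.X/.X, (1,1):+1/.O/OX/.X/.X*, (2,0):+0/.O/O./XX/.X, (3,0):+0/.O/O./.X/XX
[.O/OX/.X/.X] end (terminal -1, O#2); searched .O/O./.X/.X to 5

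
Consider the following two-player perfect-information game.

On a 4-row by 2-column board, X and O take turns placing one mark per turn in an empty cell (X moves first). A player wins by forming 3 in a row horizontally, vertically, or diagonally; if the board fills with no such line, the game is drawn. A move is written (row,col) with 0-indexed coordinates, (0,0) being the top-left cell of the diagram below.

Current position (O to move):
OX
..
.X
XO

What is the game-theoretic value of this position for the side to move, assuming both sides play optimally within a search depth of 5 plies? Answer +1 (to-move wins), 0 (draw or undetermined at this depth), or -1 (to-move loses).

value(OX/../.X/XO, O) = 0

[OX/../.X/XO] O move#1: (1,0):-1/OX/O./.X/XO, (1,1):+0/OX/.O/.X/XO*, (2,0):-1/OX/../OX/XO
[OX/.O/.X/XO] X move#2: (1,0):+0/OX/XO/.X/XO*, (2,0):+0/OX/.O/XX/XO
[OX/XO/.X/XO] O move#3: (2,0):+0/OX/XO/OX/XO*
[OX/XO/OX/XO] end (terminal +0, X#4); searched OX/../.X/XO to 5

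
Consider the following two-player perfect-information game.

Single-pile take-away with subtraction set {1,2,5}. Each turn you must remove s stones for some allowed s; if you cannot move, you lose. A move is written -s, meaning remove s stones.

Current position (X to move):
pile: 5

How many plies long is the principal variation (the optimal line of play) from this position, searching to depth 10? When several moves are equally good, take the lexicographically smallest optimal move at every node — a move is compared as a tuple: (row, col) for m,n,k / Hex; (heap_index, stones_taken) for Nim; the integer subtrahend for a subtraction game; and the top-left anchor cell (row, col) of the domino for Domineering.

ply 1, X at 5 | -1=-1→4; -2=+1→3*; -5=+1→0
ply 2, O at 3 | -1=-1→2*; -2=-1→1
ply 3, X at 2 | -1=-1→1; -2=+1→0*
ply 4: 0 is terminal -1 (O); from 5 depth 10

PV length from [5]: 3 plies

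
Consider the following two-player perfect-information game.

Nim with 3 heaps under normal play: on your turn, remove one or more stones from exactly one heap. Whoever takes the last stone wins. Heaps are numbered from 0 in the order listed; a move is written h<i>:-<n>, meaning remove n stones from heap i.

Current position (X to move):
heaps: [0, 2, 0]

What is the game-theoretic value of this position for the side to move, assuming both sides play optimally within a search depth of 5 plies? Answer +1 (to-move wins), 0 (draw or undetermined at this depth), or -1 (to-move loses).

ply 1, X at (0,2,0) | h1:-1=-1→(0,1,0); h1:-2=+1→(0,0,0)*
ply 2: (0,0,0) is terminal -1 (O); from (0,2,0) depth 5

value((0,2,0), X) = +1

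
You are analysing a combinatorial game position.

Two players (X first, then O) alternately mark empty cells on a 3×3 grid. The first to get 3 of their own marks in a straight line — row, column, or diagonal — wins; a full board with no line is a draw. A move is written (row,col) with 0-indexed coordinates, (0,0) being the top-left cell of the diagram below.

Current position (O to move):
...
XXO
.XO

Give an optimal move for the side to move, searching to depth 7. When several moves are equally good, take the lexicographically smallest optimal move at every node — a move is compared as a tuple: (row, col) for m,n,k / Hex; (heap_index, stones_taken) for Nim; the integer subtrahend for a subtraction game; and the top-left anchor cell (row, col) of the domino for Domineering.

p1 O@[.../XXO/.XO]: (0,0)[O../XXO/.XO]-1 (0,1)[.O./XXO/.XO]+0 (0,2)[..O/XXO/.XO]+1* (2,0)[.../XXO/OXO]-1
p2 X@[..O/XXO/.XO] terminal -1; root [.../XXO/.XO] d7

O's best at [.../XXO/.XO]: (0,2)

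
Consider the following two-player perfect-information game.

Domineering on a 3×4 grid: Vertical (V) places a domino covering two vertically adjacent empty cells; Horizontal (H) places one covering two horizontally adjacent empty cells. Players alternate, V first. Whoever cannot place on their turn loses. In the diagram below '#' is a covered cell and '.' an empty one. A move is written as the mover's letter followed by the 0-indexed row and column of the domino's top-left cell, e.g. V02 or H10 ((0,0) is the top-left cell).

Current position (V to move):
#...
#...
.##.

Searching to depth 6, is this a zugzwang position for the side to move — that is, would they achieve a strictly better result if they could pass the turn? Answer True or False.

[#.../#.../.##.] V move#1: V01:-1/##../##../.##., V02:+1/#.#./#.#./.##.*, V03:-1/#..#/#..#/.##., V13:-1/#.../#..#/.###
[#.#./#.#./.##.] end (terminal -1, H#2); searched #.../#.../.##. to 6
suppose V passes — search the same position with H to move:
pass> [#.../#.../.##.] H move#1: H01:+1/###./#.../.##.*, H02:+1/#.##/#.../.##., H11:+1/#.../###./.##., H12:+1/#.../#.##/.##.
pass> [###./#.../.##.] V move#2: V03:-1/####/#..#/.##.*, V13:-1/###./#..#/.###
pass> [####/#..#/.##.] H move#3: H11:+1/####/####/.##.*
pass> [####/####/.##.] end (terminal -1, V#4); searched #.../#.../.##. to 6
for V: play +1, pass -1

zugzwang(#.../#.../.##., V) = False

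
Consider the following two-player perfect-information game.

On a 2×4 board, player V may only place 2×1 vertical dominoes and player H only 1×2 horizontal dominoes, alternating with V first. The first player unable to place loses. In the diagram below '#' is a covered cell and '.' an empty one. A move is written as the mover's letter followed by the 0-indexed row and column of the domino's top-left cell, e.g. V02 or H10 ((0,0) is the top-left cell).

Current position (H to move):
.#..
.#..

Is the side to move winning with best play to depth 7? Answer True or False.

p1 H@[.#../.#..]: H02[.###/.#..]+1* H12[.#../.###]+1
p2 V@[.###/.#..]: V00[####/##..]-1*
p3 H@[####/##..]: H12[####/####]+1*
p4 V@[####/####] terminal -1; root [.#../.#..] d7

H winning at [.#../.#..]: True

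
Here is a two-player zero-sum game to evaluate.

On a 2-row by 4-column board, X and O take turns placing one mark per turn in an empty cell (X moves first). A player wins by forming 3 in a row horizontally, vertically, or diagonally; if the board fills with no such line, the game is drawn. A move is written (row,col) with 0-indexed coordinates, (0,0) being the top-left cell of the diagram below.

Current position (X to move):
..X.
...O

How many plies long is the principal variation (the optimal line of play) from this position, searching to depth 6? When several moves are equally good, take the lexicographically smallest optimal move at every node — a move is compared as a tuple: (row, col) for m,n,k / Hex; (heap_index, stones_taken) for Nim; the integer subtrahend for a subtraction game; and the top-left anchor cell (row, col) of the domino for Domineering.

[..X./...O] X move#1: (0,0):+0/X.X./...O, (0,1):+1/.XX./...O*, (0,3):+0/..XX/...O, (1,0):+0/..X./X..O, (1,1):+0/..X./.X.O, (1,2):+0/..X./..XO
[.XX./...O] O move#2: (0,0):-1/OXX./...O*, (0,3):-1/.XXO/...O, (1,0):-1/.XX./O..O, (1,1):-1/.XX./.O.O, (1,2):-1/.XX./..OO
[OXX./...O] X move#3: (0,3):+1/OXXX/...O*, (1,0):+0/OXX./X..O, (1,1):+0/OXX./.X.O, (1,2):+0/OXX./..XO
[OXXX/...O] end (terminal -1, O#4); searched ..X./...O to 6

PV length from [..X./...O]: 3 plies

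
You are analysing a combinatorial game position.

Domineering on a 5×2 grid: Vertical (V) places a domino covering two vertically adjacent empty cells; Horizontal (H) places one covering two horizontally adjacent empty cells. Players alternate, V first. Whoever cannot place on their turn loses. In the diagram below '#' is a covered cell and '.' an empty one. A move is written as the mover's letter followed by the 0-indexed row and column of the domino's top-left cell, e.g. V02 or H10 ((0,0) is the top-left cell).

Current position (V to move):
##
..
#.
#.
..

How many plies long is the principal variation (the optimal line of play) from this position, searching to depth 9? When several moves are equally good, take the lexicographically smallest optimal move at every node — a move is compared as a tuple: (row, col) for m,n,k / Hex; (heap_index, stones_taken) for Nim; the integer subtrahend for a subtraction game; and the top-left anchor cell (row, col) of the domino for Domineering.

PV length from [##/../#./#./..]: 2 plies

[##/../#./#./..] V move#1: V11:-1/##/.#/##/#./..*, V21:-1/##/../##/##/.., V31:-1/##/../#./##/.#
[##/.#/##/#./..] H move#2: H40:+1/##/.#/##/#./##*
[##/.#/##/#./##] end (terminal -1, V#3); searched ##/../#./#./.. to 9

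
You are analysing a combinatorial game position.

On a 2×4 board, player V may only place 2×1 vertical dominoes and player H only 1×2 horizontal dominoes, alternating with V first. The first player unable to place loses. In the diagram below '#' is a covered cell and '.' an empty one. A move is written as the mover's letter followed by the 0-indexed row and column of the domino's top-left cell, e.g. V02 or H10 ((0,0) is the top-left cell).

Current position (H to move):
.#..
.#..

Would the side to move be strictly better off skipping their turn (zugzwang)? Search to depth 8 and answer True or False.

[.#../.#..] H move#1: H02:+1/.###/.#..*, H12:+1/.#../.###
[.###/.#..] V move#2: V00:-1/####/##..*
[####/##..] H move#3: H12:+1/####/####*
[####/####] end (terminal -1, V#4); searched .#../.#.. to 8
if H skipped the turn, V would face:
~ [.#../.#..] V move#1: V00:-1/##../##.., V02:+1/.##./.##.*, V03:+1/.#.#/.#.#
~ [.##./.##.] end (terminal -1, H#2); searched .#../.#.. to 8
compare (H): move=+1 vs pass=-1

zugzwang(.#../.#.., H) = False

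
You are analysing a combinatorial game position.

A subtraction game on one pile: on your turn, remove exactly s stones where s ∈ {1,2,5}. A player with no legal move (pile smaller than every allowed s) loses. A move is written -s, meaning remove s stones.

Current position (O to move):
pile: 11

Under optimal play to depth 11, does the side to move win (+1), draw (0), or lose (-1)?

value(11, O) = +1

ply 1, O at 11 | -1=-1→10; -2=+1→9*; -5=+1→6
ply 2, X at 9 | -1=-1→8*; -2=-1→7; -5=-1→4
ply 3, O at 8 | -1=-1→7; -2=+1→6*; -5=+1→3
ply 4, X at 6 | -1=-1→5*; -2=-1→4; -5=-1→1
ply 5, O at 5 | -1=-1→4; -2=+1→3*; -5=+1→0
ply 6, X at 3 | -1=-1→2*; -2=-1→1
ply 7, O at 2 | -1=-1→1; -2=+1→0*
ply 8: 0 is terminal -1 (X); from 11 depth 11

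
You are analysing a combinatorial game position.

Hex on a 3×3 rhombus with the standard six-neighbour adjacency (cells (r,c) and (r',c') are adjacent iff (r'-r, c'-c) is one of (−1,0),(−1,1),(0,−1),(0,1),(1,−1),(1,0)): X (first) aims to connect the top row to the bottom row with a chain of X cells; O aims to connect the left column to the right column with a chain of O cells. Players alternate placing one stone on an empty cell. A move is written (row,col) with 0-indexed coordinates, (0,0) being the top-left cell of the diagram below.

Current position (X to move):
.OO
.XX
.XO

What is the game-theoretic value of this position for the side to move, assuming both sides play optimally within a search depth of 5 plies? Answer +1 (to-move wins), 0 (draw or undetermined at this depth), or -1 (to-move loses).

[.OO/.XX/.XO] X move#1: (0,0):-1/XOO/.XX/.XO*, (1,0):-1/.OO/XXX/.XO, (2,0):-1/.OO/.XX/XXO
[XOO/.XX/.XO] O move#2: (1,0):+1/XOO/OXX/.XO*, (2,0):-1/XOO/.XX/OXO
[XOO/OXX/.XO] end (terminal -1, X#3); searched .OO/.XX/.XO to 5

value(.OO/.XX/.XO, X) = -1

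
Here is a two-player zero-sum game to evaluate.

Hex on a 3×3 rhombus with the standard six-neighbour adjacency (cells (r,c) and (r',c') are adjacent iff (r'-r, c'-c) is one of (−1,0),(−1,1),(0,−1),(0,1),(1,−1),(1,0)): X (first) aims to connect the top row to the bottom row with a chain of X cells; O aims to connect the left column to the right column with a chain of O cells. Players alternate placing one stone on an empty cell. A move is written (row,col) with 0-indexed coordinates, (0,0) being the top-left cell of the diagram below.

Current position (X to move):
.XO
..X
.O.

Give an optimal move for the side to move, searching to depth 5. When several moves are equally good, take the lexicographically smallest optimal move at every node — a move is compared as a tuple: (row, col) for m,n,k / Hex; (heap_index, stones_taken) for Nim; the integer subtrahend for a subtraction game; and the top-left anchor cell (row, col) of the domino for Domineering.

ply 1, X at .XO/..X/.O. | (0,0)=-1→XXO/..X/.O.; (1,0)=-1→.XO/X.X/.O.; (1,1)=+1→.XO/.XX/.O.*; (2,0)=+1→.XO/..X/XO.; (2,2)=-1→.XO/..X/.OX
ply 2, O at .XO/.XX/.O. | (0,0)=-1→OXO/.XX/.O.*; (1,0)=-1→.XO/OXX/.O.; (2,0)=-1→.XO/.XX/OO.; (2,2)=-1→.XO/.XX/.OO
ply 3, X at OXO/.XX/.O. | (1,0)=+1→OXO/XXX/.O.*; (2,0)=+1→OXO/.XX/XO.; (2,2)=+1→OXO/.XX/.OX
ply 4, O at OXO/XXX/.O. | (2,0)=-1→OXO/XXX/OO.*; (2,2)=-1→OXO/XXX/.OO
ply 5, X at OXO/XXX/OO. | (2,2)=+1→OXO/XXX/OOX*
ply 6: OXO/XXX/OOX is terminal -1 (O); from .XO/..X/.O. depth 5

X's best at [.XO/..X/.O.]: (1,1)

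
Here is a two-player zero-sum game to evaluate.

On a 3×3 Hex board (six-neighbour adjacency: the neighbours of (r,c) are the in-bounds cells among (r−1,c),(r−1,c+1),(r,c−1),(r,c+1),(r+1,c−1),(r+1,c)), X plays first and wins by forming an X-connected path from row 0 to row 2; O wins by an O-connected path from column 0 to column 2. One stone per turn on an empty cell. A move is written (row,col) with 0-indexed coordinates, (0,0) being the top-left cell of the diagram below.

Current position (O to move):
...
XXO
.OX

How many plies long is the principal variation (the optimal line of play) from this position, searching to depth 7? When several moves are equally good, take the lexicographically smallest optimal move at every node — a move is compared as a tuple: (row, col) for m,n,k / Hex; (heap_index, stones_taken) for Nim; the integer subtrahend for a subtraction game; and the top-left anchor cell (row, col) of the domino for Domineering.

[.../XXO/.OX] O move#1: (0,0):-1/O../XXO/.OX, (0,1):-1/.O./XXO/.OX, (0,2):-1/..O/XXO/.OX, (2,0):+1/.../XXO/OOX*
[.../XXO/OOX] end (terminal -1, X#2); searched .../XXO/.OX to 7

PV length from [.../XXO/.OX]: 1 ply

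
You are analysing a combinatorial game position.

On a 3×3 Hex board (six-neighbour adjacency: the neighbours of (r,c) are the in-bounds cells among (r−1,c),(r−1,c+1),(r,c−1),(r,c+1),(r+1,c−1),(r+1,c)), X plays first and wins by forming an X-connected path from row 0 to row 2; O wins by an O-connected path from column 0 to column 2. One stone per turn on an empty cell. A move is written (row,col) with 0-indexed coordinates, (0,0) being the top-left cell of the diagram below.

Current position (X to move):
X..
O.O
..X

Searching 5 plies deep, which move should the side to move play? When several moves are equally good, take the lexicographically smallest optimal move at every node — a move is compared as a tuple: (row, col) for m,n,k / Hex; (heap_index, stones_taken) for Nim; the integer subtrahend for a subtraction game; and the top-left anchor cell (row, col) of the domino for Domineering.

[X../O.O/..X] X move#1: (0,1):-1/XX./O.O/..X, (0,2):-1/X.X/O.O/..X, (1,1):+1/X../OXO/..X*, (2,0):-1/X../O.O/X.X, (2,1):-1/X../O.O/.XX
[X../OXO/..X] O move#2: (0,1):-1/XO./OXO/..X*, (0,2):-1/X.O/OXO/..X, (2,0):-1/X../OXO/O.X, (2,1):-1/X../OXO/.OX
[XO./OXO/..X] X move#3: (0,2):+1/XOX/OXO/..X*, (2,0):-1/XO./OXO/X.X, (2,1):-1/XO./OXO/.XX
[XOX/OXO/..X] O move#4: (2,0):-1/XOX/OXO/O.X*, (2,1):-1/XOX/OXO/.OX
[XOX/OXO/O.X] X move#5: (2,1):+1/XOX/OXO/OXX*
[XOX/OXO/OXX] end (terminal -1, O#6); searched X../O.O/..X to 5

X's best at [X../O.O/..X]: (1,1)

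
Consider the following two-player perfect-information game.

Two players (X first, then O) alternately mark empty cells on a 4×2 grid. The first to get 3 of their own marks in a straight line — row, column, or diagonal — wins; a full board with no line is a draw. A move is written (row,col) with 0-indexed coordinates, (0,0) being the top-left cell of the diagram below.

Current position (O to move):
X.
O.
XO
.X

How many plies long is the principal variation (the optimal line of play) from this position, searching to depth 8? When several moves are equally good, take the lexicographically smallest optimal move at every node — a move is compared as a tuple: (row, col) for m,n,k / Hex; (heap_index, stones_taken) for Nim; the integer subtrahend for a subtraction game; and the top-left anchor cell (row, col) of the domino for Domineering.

PV length from [X./O./XO/.X]: 3 plies

[X./O./XO/.X] O move#1: (0,1):+0/XO/O./XO/.X*, (1,1):+0/X./OO/XO/.X, (3,0):+0/X./O./XO/OX
[XO/O./XO/.X] X move#2: (1,1):+0/XO/OX/XO/.X*, (3,0):-1/XO/O./XO/XX
[XO/OX/XO/.X] O move#3: (3,0):+0/XO/OX/XO/OX*
[XO/OX/XO/OX] end (terminal +0, X#4); searched X./O./XO/.X to 8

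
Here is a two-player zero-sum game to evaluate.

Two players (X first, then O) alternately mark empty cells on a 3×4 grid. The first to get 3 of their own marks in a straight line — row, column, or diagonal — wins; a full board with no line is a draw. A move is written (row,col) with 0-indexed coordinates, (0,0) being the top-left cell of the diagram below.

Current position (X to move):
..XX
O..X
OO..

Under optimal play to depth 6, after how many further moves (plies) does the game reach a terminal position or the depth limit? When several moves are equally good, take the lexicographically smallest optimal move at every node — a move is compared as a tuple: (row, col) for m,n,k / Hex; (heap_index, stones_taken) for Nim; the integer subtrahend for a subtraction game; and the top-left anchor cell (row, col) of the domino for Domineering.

PV length from [..XX/O..X/OO..]: 1 ply

[..XX/O..X/OO..] X move#1: (0,0):-1/X.XX/O..X/OO.., (0,1):+1/.XXX/O..X/OO..*, (1,1):-1/..XX/OX.X/OO.., (1,2):-1/..XX/O.XX/OO.., (2,2):-1/..XX/O..X/OOX., (2,3):+1/..XX/O..X/OO.X
[.XXX/O..X/OO..] end (terminal -1, O#2); searched ..XX/O..X/OO.. to 6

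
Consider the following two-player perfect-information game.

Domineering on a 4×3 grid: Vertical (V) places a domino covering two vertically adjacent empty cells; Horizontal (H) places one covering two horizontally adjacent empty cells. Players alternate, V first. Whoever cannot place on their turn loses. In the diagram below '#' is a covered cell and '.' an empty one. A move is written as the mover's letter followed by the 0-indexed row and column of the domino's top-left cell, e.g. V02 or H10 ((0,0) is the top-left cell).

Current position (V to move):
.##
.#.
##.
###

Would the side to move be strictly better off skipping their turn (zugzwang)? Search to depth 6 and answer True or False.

zugzwang(.##/.#./##./###, V) = False

ply 1, V at .##/.#./##./### | V00=+1→###/##./##./###*; V12=+1→.##/.##/###/###
ply 2: ###/##./##./### is terminal -1 (H); from .##/.#./##./### depth 6
if V skipped the turn, H would face:
~ ply 1: .##/.#./##./### is terminal -1 (H); from .##/.#./##./### depth 6
compare (V): move=+1 vs pass=+1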